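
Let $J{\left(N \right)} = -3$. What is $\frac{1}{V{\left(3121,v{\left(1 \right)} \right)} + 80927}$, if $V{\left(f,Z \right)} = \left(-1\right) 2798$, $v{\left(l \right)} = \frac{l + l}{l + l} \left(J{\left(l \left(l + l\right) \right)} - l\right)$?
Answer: $\frac{1}{78129} \approx 1.2799 \cdot 10^{-5}$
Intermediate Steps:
$v{\left(l \right)} = -3 - l$ ($v{\left(l \right)} = \frac{l + l}{l + l} \left(-3 - l\right) = \frac{2 l}{2 l} \left(-3 - l\right) = 2 l \frac{1}{2 l} \left(-3 - l\right) = 1 \left(-3 - l\right) = -3 - l$)
$V{\left(f,Z \right)} = -2798$
$\frac{1}{V{\left(3121,v{\left(1 \right)} \right)} + 80927} = \frac{1}{-2798 + 80927} = \frac{1}{78129}$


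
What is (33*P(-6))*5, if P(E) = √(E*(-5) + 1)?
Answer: 165*√31 ≈ 918.68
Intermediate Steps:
P(E) = √(1 - 5*E) (P(E) = √(-5*E + 1) = √(1 - 5*E))
(33*P(-6))*5 = (33*√(1 - 5*(-6)))*5 = (33*√(1 + 30))*5 = (33*√31)*5 = 165*√31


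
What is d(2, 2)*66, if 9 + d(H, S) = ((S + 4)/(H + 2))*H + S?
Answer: -264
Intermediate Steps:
d(H, S) = -9 + S + H*(4 + S)/(2 + H) (d(H, S) = -9 + (((S + 4)/(H + 2))*H + S) = -9 + (((4 + S)/(2 + H))*H + S) = -9 + (H*(4 + S)/(2 + H) + S) = -9 + (S + H*(4 + S)/(2 + H)) = -9 + S + H*(4 + S)/(2 + H))
d(2, 2)*66 = ((-18 - 5*2 + 2*2 + 2*2*2)/(2 + 2))*66 = ((-18 - 10 + 4 + 8)/4)*66 = ((¼)*(-16))*66 = -4*66 = -264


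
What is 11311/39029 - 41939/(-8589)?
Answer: 1733987410/335220081 ≈ 5.1727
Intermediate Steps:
11311/39029 - 41939/(-8589) = 11311*(1/39029) - 41939*(-1/8589) = 11311/39029 + 41939/8589 = 1733987410/335220081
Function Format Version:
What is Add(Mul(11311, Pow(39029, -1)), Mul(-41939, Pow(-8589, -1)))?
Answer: Rational(1733987410, 335220081) ≈ 5.1727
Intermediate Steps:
Add(Mul(11311, Pow(39029, -1)), Mul(-41939, Pow(-8589, -1))) = Add(Mul(11311, Rational(1, 39029)), Mul(-41939, Rational(-1, 8589))) = Add(Rational(11311, 39029), Rational(41939, 8589)) = Rational(1733987410, 335220081)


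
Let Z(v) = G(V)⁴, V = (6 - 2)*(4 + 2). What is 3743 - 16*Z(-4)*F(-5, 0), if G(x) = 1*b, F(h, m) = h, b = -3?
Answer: 10223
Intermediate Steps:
V = 24 (V = 4*6 = 24)
G(x) = -3 (G(x) = 1*(-3) = -3)
Z(v) = 81 (Z(v) = (-3)⁴ = 81)
3743 - 16*Z(-4)*F(-5, 0) = 3743 - 16*81*(-5) = 3743 - 1296*(-5) = 3743 - 1*(-6480) = 3743 + 6480 = 10223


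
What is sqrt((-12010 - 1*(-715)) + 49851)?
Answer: 18*sqrt(119) ≈ 196.36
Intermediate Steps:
sqrt((-12010 - 1*(-715)) + 49851) = sqrt((-12010 + 715) + 49851) = sqrt(-11295 + 49851) = sqrt(38556) = 18*sqrt(119)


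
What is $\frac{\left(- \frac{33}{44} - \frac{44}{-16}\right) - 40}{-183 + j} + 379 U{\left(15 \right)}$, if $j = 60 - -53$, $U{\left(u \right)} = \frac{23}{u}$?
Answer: $\frac{61076}{105} \approx 581.68$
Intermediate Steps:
$j = 113$ ($j = 60 + 53 = 113$)
$\frac{\left(- \frac{33}{44} - \frac{44}{-16}\right) - 40}{-183 + j} + 379 U{\left(15 \right)} = \frac{\left(- \frac{33}{44} - \frac{44}{-16}\right) - 40}{-183 + 113} + 379 \cdot \frac{23}{15} = \frac{\left(\left(-33\right) \frac{1}{44} - - \frac{11}{4}\right) - 40}{-70} + 379 \cdot 23 \cdot \frac{1}{15} = \left(\left(- \frac{3}{4} + \frac{11}{4}\right) - 40\right) \left(- \frac{1}{70}\right) + 379 \cdot \frac{23}{15} = \left(2 - 40\right) \left(- \frac{1}{70}\right) + \frac{8717}{15} = \left(-38\right) \left(- \frac{1}{70}\right) + \frac{8717}{15} = \frac{19}{35} + \frac{8717}{15} = \frac{61076}{105}$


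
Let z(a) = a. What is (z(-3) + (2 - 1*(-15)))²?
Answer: 196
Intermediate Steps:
(z(-3) + (2 - 1*(-15)))² = (-3 + (2 - 1*(-15)))² = (-3 + (2 + 15))² = (-3 + 17)² = 14² = 196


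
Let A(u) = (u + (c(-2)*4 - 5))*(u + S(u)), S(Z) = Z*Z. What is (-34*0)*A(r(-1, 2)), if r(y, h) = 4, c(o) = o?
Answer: 0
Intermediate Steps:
S(Z) = Z**2
A(u) = (-13 + u)*(u + u**2) (A(u) = (u + (-2*4 - 5))*(u + u**2) = (u + (-8 - 5))*(u + u**2) = (u - 13)*(u + u**2) = (-13 + u)*(u + u**2))
(-34*0)*A(r(-1, 2)) = (-34*0)*(4*(-13 + 4**2 - 12*4)) = 0*(4*(-13 + 16 - 48)) = 0*(4*(-45)) = 0*(-180) = 0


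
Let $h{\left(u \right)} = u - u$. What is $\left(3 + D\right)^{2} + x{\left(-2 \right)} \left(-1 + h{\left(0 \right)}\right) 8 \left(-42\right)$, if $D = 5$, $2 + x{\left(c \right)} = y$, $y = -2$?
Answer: $-1280$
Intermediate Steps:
$h{\left(u \right)} = 0$
$x{\left(c \right)} = -4$ ($x{\left(c \right)} = -2 - 2 = -4$)
$\left(3 + D\right)^{2} + x{\left(-2 \right)} \left(-1 + h{\left(0 \right)}\right) 8 \left(-42\right) = \left(3 + 5\right)^{2} + - 4 \left(-1 + 0\right) 8 \left(-42\right) = 8^{2} + \left(-4\right) \left(-1\right) 8 \left(-42\right) = 64 + 4 \cdot 8 \left(-42\right) = 64 + 32 \left(-42\right) = 64 - 1344 = -1280$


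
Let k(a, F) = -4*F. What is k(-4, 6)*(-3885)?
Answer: 93240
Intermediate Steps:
k(-4, 6)*(-3885) = -4*6*(-3885) = -24*(-3885) = 93240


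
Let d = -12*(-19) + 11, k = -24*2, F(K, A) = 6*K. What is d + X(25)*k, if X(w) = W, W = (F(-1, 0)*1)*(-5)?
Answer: -1201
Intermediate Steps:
k = -48
d = 239 (d = 228 + 11 = 239)
W = 30 (W = ((6*(-1))*1)*(-5) = -6*1*(-5) = -6*(-5) = 30)
X(w) = 30
d + X(25)*k = 239 + 30*(-48) = 239 - 1440 = -1201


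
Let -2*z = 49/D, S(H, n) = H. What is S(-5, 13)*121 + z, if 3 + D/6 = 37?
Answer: -246889/408 ≈ -605.12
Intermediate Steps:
D = 204 (D = -18 + 6*37 = -18 + 222 = 204)
z = -49/408 (z = -49/(2*204) = -½*49/204 = -49/408 ≈ -0.12010)
S(-5, 13)*121 + z = -5*121 - 49/408 = -605 - 49/408 = -246889/408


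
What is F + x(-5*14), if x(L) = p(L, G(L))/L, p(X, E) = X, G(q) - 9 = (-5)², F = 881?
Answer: 882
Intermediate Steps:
G(q) = 34 (G(q) = 9 + (-5)² = 9 + 25 = 34)
x(L) = 1 (x(L) = L/L = 1)
F + x(-5*14) = 881 + 1 = 882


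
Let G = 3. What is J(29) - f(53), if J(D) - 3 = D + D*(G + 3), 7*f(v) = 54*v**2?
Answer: -150244/7 ≈ -21463.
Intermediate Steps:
f(v) = 54*v**2/7 (f(v) = (54*v**2)/7 = 54*v**2/7)
J(D) = 3 + 7*D (J(D) = 3 + (D + D*(3 + 3)) = 3 + (D + D*6) = 3 + (D + 6*D) = 3 + 7*D)
J(29) - f(53) = (3 + 7*29) - 54*53**2/7 = (3 + 203) - 54*2809/7 = 206 - 1*151686/7 = 206 - 151686/7 = -150244/7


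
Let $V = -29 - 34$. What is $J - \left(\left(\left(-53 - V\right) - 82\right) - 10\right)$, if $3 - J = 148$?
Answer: $-63$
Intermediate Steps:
$J = -145$ ($J = 3 - 148 = -145$)
$V = -63$ ($V = -29 - 34 = -63$)
$J - \left(\left(\left(-53 - V\right) - 82\right) - 10\right) = -145 - \left(\left(\left(-53 - -63\right) - 82\right) - 10\right) = -145 - \left(\left(\left(-53 + 63\right) - 82\right) - 10\right) = -145 - \left(\left(10 - 82\right) - 10\right) = -145 - \left(-72 - 10\right) = -145 - -82 = -145 + 82 = -63$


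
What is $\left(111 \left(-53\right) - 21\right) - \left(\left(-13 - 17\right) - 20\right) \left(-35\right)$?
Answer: $-7654$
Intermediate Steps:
$\left(111 \left(-53\right) - 21\right) - \left(\left(-13 - 17\right) - 20\right) \left(-35\right) = \left(-5883 - 21\right) - \left(\left(-13 - 17\right) - 20\right) \left(-35\right) = -5904 - \left(-30 - 20\right) \left(-35\right) = -5904 - \left(-50\right) \left(-35\right) = -5904 - 1750 = -7654$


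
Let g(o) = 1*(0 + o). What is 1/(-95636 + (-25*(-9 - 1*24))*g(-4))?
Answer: -1/98936 ≈ -1.0108e-5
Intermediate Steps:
g(o) = o (g(o) = 1*o = o)
1/(-95636 + (-25*(-9 - 1*24))*g(-4)) = 1/(-95636 - 25*(-9 - 1*24)*(-4)) = 1/(-95636 - 25*(-9 - 24)*(-4)) = 1/(-95636 - 25*(-33)*(-4)) = 1/(-95636 + 825*(-4)) = 1/(-95636 - 3300) = 1/(-98936) = -1/98936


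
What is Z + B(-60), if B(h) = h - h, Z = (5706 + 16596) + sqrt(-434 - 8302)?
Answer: 22302 + 4*I*sqrt(546) ≈ 22302.0 + 93.467*I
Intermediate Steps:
Z = 22302 + 4*I*sqrt(546) (Z = 22302 + sqrt(-8736) = 22302 + 4*I*sqrt(546) ≈ 22302.0 + 93.467*I)
B(h) = 0
Z + B(-60) = (22302 + 4*I*sqrt(546)) + 0 = 22302 + 4*I*sqrt(546)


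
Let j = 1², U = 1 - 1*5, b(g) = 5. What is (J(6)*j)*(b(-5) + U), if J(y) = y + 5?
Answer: 11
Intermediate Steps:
U = -4 (U = 1 - 5 = -4)
J(y) = 5 + y
j = 1
(J(6)*j)*(b(-5) + U) = ((5 + 6)*1)*(5 - 4) = (11*1)*1 = 11*1 = 11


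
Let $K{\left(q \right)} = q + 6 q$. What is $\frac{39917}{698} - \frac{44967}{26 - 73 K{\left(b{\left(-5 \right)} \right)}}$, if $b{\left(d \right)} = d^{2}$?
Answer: $\frac{540288799}{8898802} \approx 60.715$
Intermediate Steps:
$K{\left(q \right)} = 7 q$
$\frac{39917}{698} - \frac{44967}{26 - 73 K{\left(b{\left(-5 \right)} \right)}} = \frac{39917}{698} - \frac{44967}{26 - 73 \cdot 7 \left(-5\right)^{2}} = 39917 \cdot \frac{1}{698} - \frac{44967}{26 - 73 \cdot 7 \cdot 25} = \frac{39917}{698} - \frac{44967}{26 - 12775} = \frac{39917}{698} - \frac{44967}{-12749} = \frac{39917}{698} - - \frac{44967}{12749} = \frac{39917}{698} + \frac{44967}{12749} = \frac{540288799}{8898802}$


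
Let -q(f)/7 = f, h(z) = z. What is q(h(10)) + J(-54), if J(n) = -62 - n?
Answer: -78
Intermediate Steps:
q(f) = -7*f
q(h(10)) + J(-54) = -7*10 + (-62 - 1*(-54)) = -70 + (-62 + 54) = -70 - 8 = -78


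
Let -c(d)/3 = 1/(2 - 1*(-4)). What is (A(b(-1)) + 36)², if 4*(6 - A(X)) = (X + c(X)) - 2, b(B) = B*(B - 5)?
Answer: 108241/64 ≈ 1691.3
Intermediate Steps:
b(B) = B*(-5 + B)
c(d) = -½ (c(d) = -3/(2 - 1*(-4)) = -3/(2 + 4) = -3/6 = -3*⅙ = -½)
A(X) = 53/8 - X/4 (A(X) = 6 - ((X - ½) - 2)/4 = 6 - ((-½ + X) - 2)/4 = 6 - (-5/2 + X)/4 = 6 + (5/8 - X/4) = 53/8 - X/4)
(A(b(-1)) + 36)² = ((53/8 - (-1)*(-5 - 1)/4) + 36)² = ((53/8 - (-1)*(-6)/4) + 36)² = ((53/8 - ¼*6) + 36)² = ((53/8 - 3/2) + 36)² = (41/8 + 36)² = (329/8)² = 108241/64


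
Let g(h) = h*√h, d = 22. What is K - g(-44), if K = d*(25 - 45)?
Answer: -440 + 88*I*√11 ≈ -440.0 + 291.86*I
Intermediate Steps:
g(h) = h^(3/2)
K = -440 (K = 22*(25 - 45) = 22*(-20) = -440)
K - g(-44) = -440 - (-44)^(3/2) = -440 - (-88)*I*√11 = -440 + 88*I*√11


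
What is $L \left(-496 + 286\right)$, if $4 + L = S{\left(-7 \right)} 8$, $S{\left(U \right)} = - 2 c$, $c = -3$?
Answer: $-9240$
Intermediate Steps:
$S{\left(U \right)} = 6$ ($S{\left(U \right)} = \left(-2\right) \left(-3\right) = 6$)
$L = 44$ ($L = -4 + 6 \cdot 8 = -4 + 48 = 44$)
$L \left(-496 + 286\right) = 44 \left(-496 + 286\right) = 44 \left(-210\right) = -9240$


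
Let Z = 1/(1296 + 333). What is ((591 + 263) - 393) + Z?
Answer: 750970/1629 ≈ 461.00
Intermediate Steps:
Z = 1/1629 ≈ 0.00061387
((591 + 263) - 393) + Z = ((591 + 263) - 393) + 1/1629 = (854 - 393) + 1/1629 = 461 + 1/1629 = 750970/1629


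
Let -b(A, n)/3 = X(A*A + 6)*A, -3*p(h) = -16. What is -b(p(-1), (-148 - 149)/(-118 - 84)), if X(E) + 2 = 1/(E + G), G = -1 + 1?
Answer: -4888/155 ≈ -31.535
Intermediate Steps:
p(h) = 16/3 (p(h) = -1/3*(-16) = 16/3)
G = 0
X(E) = -2 + 1/E (X(E) = -2 + 1/(E + 0) = -2 + 1/E)
b(A, n) = -3*A*(-2 + 1/(6 + A**2)) (b(A, n) = -3*(-2 + 1/(A*A + 6))*A = -3*(-2 + 1/(A**2 + 6))*A = -3*(-2 + 1/(6 + A**2))*A = -3*A*(-2 + 1/(6 + A**2)))
-b(p(-1), (-148 - 149)/(-118 - 84)) = -(6*(16/3)**3 + 33*(16/3))/(6 + (16/3)**2) = -(6*(4096/27) + 176)/(6 + 256/9) = -(8192/9 + 176)/310/9 = -9*9776/(310*9) = -1*4888/155 = -4888/155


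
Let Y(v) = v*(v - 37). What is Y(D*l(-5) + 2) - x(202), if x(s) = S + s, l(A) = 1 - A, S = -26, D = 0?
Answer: -246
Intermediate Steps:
x(s) = -26 + s
Y(v) = v*(-37 + v)
Y(D*l(-5) + 2) - x(202) = (0*(1 - 1*(-5)) + 2)*(-37 + (0*(1 - 1*(-5)) + 2)) - (-26 + 202) = (0*(1 + 5) + 2)*(-37 + (0*(1 + 5) + 2)) - 1*176 = (0*6 + 2)*(-37 + (0*6 + 2)) - 176 = (0 + 2)*(-37 + (0 + 2)) - 176 = 2*(-37 + 2) - 176 = 2*(-35) - 176 = -70 - 176 = -246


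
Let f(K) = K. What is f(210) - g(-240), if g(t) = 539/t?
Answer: 50939/240 ≈ 212.25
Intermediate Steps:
f(210) - g(-240) = 210 - 539/(-240) = 210 - 539*(-1)/240 = 210 - 1*(-539/240) = 210 + 539/240 = 50939/240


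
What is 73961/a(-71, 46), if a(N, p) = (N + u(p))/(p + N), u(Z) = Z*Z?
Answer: -369805/409 ≈ -904.17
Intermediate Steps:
u(Z) = Z²
a(N, p) = (N + p²)/(N + p) (a(N, p) = (N + p²)/(p + N) = (N + p²)/(N + p))
73961/a(-71, 46) = 73961/(((-71 + 46²)/(-71 + 46))) = 73961/(((-71 + 2116)/(-25))) = 73961/((-1/25*2045)) = 73961/(-409/5) = 73961*(-5/409) = -369805/409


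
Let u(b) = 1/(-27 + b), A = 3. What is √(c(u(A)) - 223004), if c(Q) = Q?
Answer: I*√32112582/12 ≈ 472.23*I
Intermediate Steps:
√(c(u(A)) - 223004) = √(1/(-27 + 3) - 223004) = √(1/(-24) - 223004) = √(-1/24 - 223004) = √(-5352097/24) = I*√32112582/12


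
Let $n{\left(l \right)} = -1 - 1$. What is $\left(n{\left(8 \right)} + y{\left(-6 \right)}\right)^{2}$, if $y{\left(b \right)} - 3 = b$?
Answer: $25$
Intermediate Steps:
$n{\left(l \right)} = -2$
$y{\left(b \right)} = 3 + b$
$\left(n{\left(8 \right)} + y{\left(-6 \right)}\right)^{2} = \left(-2 + \left(3 - 6\right)\right)^{2} = \left(-2 - 3\right)^{2} = \left(-5\right)^{2} = 25$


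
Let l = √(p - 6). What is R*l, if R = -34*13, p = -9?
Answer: -442*I*√15 ≈ -1711.9*I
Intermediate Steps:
l = I*√15 (l = √(-9 - 6) = √(-15) = I*√15 ≈ 3.873*I)
R = -442
R*l = -442*I*√15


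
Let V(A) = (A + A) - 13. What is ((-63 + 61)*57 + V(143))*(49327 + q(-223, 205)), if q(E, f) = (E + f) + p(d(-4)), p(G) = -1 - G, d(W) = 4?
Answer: 7839336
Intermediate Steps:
V(A) = -13 + 2*A (V(A) = 2*A - 13 = -13 + 2*A)
q(E, f) = -5 + E + f (q(E, f) = (E + f) + (-1 - 1*4) = (E + f) + (-1 - 4) = (E + f) - 5 = -5 + E + f)
((-63 + 61)*57 + V(143))*(49327 + q(-223, 205)) = ((-63 + 61)*57 + (-13 + 2*143))*(49327 + (-5 - 223 + 205)) = (-2*57 + (-13 + 286))*(49327 - 23) = (-114 + 273)*49304 = 159*49304 = 7839336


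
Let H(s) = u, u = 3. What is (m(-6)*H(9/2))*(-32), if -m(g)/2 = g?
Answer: -1152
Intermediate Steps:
m(g) = -2*g
H(s) = 3
(m(-6)*H(9/2))*(-32) = (-2*(-6)*3)*(-32) = (12*3)*(-32) = 36*(-32) = -1152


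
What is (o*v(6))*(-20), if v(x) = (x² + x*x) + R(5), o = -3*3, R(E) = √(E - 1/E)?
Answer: 12960 + 72*√30 ≈ 13354.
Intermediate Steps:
o = -9
v(x) = 2*x² + 2*√30/5 (v(x) = (x² + x*x) + √(5 - 1/5) = (x² + x²) + √(5 - 1*⅕) = 2*x² + √(5 - ⅕) = 2*x² + √(24/5) = 2*x² + 2*√30/5)
(o*v(6))*(-20) = -9*(2*6² + 2*√30/5)*(-20) = -9*(2*36 + 2*√30/5)*(-20) = -9*(72 + 2*√30/5)*(-20) = (-648 - 18*√30/5)*(-20) = 12960 + 72*√30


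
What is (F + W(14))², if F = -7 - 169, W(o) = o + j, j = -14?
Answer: 30976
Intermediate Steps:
W(o) = -14 + o (W(o) = o - 14 = -14 + o)
F = -176
(F + W(14))² = (-176 + (-14 + 14))² = (-176 + 0)² = (-176)² = 30976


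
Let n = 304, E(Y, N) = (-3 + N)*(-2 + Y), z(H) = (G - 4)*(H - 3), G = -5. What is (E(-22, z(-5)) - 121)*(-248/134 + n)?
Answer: -35973588/67 ≈ -5.3692e+5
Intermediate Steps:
z(H) = 27 - 9*H (z(H) = (-5 - 4)*(H - 3) = -9*(-3 + H) = 27 - 9*H)
(E(-22, z(-5)) - 121)*(-248/134 + n) = ((6 - 3*(-22) - 2*(27 - 9*(-5)) + (27 - 9*(-5))*(-22)) - 121)*(-248/134 + 304) = ((6 + 66 - 2*(27 + 45) + (27 + 45)*(-22)) - 121)*(-248*1/134 + 304) = ((6 + 66 - 2*72 + 72*(-22)) - 121)*(-124/67 + 304) = ((6 + 66 - 144 - 1584) - 121)*(20244/67) = (-1656 - 121)*(20244/67) = -1777*20244/67 = -35973588/67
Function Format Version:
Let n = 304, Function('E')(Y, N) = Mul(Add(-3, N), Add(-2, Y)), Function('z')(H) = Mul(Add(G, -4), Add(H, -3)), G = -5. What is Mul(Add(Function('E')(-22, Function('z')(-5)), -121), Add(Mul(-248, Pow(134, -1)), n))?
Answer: Rational(-35973588, 67) ≈ -5.3692e+5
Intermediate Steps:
Function('z')(H) = Add(27, Mul(-9, H)) (Function('z')(H) = Mul(Add(-5, -4), Add(H, -3)) = Mul(-9, Add(-3, H)) = Add(27, Mul(-9, H)))
Mul(Add(Function('E')(-22, Function('z')(-5)), -121), Add(Mul(-248, Pow(134, -1)), n)) = Mul(Add(Add(6, Mul(-3, -22), Mul(-2, Add(27, Mul(-9, -5))), Mul(Add(27, Mul(-9, -5)), -22)), -121), Add(Mul(-248, Pow(134, -1)), 304)) = Mul(Add(Add(6, 66, Mul(-2, Add(27, 45)), Mul(Add(27, 45), -22)), -121), Add(Mul(-248, Rational(1, 134)), 304)) = Mul(Add(Add(6, 66, Mul(-2, 72), Mul(72, -22)), -121), Add(Rational(-124, 67), 304)) = Mul(Add(Add(6, 66, -144, -1584), -121), Rational(20244, 67)) = Mul(Add(-1656, -121), Rational(20244, 67)) = Mul(-1777, Rational(20244, 67)) = Rational(-35973588, 67)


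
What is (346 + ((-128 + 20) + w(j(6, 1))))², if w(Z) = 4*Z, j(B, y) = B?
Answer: 68644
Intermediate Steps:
(346 + ((-128 + 20) + w(j(6, 1))))² = (346 + ((-128 + 20) + 4*6))² = (346 + (-108 + 24))² = (346 - 84)² = 262² = 68644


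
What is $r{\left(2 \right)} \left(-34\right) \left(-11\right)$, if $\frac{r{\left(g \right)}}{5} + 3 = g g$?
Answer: $1870$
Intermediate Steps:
$r{\left(g \right)} = -15 + 5 g^{2}$ ($r{\left(g \right)} = -15 + 5 g g = -15 + 5 g^{2}$)
$r{\left(2 \right)} \left(-34\right) \left(-11\right) = \left(-15 + 5 \cdot 2^{2}\right) \left(-34\right) \left(-11\right) = \left(-15 + 5 \cdot 4\right) \left(-34\right) \left(-11\right) = \left(-15 + 20\right) \left(-34\right) \left(-11\right) = 5 \left(-34\right) \left(-11\right) = \left(-170\right) \left(-11\right) = 1870$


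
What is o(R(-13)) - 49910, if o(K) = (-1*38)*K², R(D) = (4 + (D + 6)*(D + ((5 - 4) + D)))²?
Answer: -39011825788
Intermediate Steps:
R(D) = (4 + (1 + 2*D)*(6 + D))² (R(D) = (4 + (6 + D)*(D + (1 + D)))² = (4 + (6 + D)*(1 + 2*D))² = (4 + (1 + 2*D)*(6 + D))²)
o(K) = -38*K²
o(R(-13)) - 49910 = -38*(10 + 2*(-13)² + 13*(-13))⁴ - 49910 = -38*(10 + 2*169 - 169)⁴ - 49910 = -38*(10 + 338 - 169)⁴ - 49910 = -38*(179²)² - 49910 = -38*32041² - 49910 = -38*1026625681 - 49910 = -39011775878 - 49910 = -39011825788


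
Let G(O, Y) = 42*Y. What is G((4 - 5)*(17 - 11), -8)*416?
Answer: -139776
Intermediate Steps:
G((4 - 5)*(17 - 11), -8)*416 = (42*(-8))*416 = -336*416 = -139776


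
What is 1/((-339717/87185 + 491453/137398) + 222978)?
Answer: 1711292090/381579940628797 ≈ 4.4848e-6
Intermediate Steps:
1/((-339717/87185 + 491453/137398) + 222978) = 1/((-339717*1/87185 + 491453*(1/137398)) + 222978) = 1/((-48531/12455 + 491453/137398) + 222978) = 1/(-547015223/1711292090 + 222978) = 1/(381579940628797/1711292090) = 1711292090/381579940628797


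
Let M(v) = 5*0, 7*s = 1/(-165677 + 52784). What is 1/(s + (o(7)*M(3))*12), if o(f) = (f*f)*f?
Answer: -790251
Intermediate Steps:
s = -1/790251 (s = 1/(7*(-165677 + 52784)) = (⅐)/(-112893) = (⅐)*(-1/112893) = -1/790251 ≈ -1.2654e-6)
M(v) = 0
o(f) = f³ (o(f) = f²*f = f³)
1/(s + (o(7)*M(3))*12) = 1/(-1/790251 + (7³*0)*12) = 1/(-1/790251 + (343*0)*12) = 1/(-1/790251 + 0*12) = 1/(-1/790251 + 0) = 1/(-1/790251) = -790251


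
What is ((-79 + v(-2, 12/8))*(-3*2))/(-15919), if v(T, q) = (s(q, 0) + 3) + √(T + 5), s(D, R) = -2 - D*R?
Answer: -468/15919 + 6*√3/15919 ≈ -0.028746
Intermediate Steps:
s(D, R) = -2 - D*R
v(T, q) = 1 + √(5 + T) (v(T, q) = ((-2 - 1*q*0) + 3) + √(T + 5) = ((-2 + 0) + 3) + √(5 + T) = (-2 + 3) + √(5 + T) = 1 + √(5 + T))
((-79 + v(-2, 12/8))*(-3*2))/(-15919) = ((-79 + (1 + √(5 - 2)))*(-3*2))/(-15919) = ((-79 + (1 + √3))*(-6))*(-1/15919) = ((-78 + √3)*(-6))*(-1/15919) = (468 - 6*√3)*(-1/15919) = -468/15919 + 6*√3/15919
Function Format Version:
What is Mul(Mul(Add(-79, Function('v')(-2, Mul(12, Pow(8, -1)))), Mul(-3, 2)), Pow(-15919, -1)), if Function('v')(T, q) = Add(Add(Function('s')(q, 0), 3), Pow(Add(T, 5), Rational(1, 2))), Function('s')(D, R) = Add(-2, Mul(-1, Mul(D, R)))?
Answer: Add(Rational(-468, 15919), Mul(Rational(6, 15919), Pow(3, Rational(1, 2)))) ≈ -0.028746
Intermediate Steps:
Function('s')(D, R) = Add(-2, Mul(-1, D, R))
Function('v')(T, q) = Add(1, Pow(Add(5, T), Rational(1, 2))) (Function('v')(T, q) = Add(Add(Add(-2, Mul(-1, q, 0)), 3), Pow(Add(T, 5), Rational(1, 2))) = Add(Add(Add(-2, 0), 3), Pow(Add(5, T), Rational(1, 2))) = Add(Add(-2, 3), Pow(Add(5, T), Rational(1, 2))) = Add(1, Pow(Add(5, T), Rational(1, 2))))
Mul(Mul(Add(-79, Function('v')(-2, Mul(12, Pow(8, -1)))), Mul(-3, 2)), Pow(-15919, -1)) = Mul(Mul(Add(-79, Add(1, Pow(Add(5, -2), Rational(1, 2)))), Mul(-3, 2)), Pow(-15919, -1)) = Mul(Mul(Add(-79, Add(1, Pow(3, Rational(1, 2)))), -6), Rational(-1, 15919)) = Mul(Mul(Add(-78, Pow(3, Rational(1, 2))), -6), Rational(-1, 15919)) = Mul(Add(468, Mul(-6, Pow(3, Rational(1, 2)))), Rational(-1, 15919)) = Add(Rational(-468, 15919), Mul(Rational(6, 15919), Pow(3, Rational(1, 2))))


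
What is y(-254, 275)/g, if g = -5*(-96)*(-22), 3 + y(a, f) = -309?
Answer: 13/440 ≈ 0.029545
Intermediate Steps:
y(a, f) = -312 (y(a, f) = -3 - 309 = -312)
g = -10560 (g = 480*(-22) = -10560)
y(-254, 275)/g = -312/(-10560) = -312*(-1/10560) = 13/440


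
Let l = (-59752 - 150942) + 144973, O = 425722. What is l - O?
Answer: -491443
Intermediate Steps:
l = -65721 (l = -210694 + 144973 = -65721)
l - O = -65721 - 1*425722 = -65721 - 425722 = -491443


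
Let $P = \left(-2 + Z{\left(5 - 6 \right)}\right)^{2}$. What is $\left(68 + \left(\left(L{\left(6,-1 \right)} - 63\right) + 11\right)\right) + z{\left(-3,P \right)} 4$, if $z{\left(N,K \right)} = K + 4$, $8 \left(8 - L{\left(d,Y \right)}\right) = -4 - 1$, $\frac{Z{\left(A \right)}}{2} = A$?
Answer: $\frac{837}{8} \approx 104.63$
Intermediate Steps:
$Z{\left(A \right)} = 2 A$
$L{\left(d,Y \right)} = \frac{69}{8}$ ($L{\left(d,Y \right)} = 8 - \frac{-4 - 1}{8} = 8 - - \frac{5}{8} = 8 + \frac{5}{8} = \frac{69}{8}$)
$P = 16$ ($P = \left(-2 + 2 \left(5 - 6\right)\right)^{2} = \left(-2 + 2 \left(-1\right)\right)^{2} = \left(-2 - 2\right)^{2} = \left(-4\right)^{2} = 16$)
$z{\left(N,K \right)} = 4 + K$
$\left(68 + \left(\left(L{\left(6,-1 \right)} - 63\right) + 11\right)\right) + z{\left(-3,P \right)} 4 = \left(68 + \left(\left(\frac{69}{8} - 63\right) + 11\right)\right) + \left(4 + 16\right) 4 = \left(68 + \left(- \frac{435}{8} + 11\right)\right) + 20 \cdot 4 = \left(68 - \frac{347}{8}\right) + 80 = \frac{197}{8} + 80 = \frac{837}{8}$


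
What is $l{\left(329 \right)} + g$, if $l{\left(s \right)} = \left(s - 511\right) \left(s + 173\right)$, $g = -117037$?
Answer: $-208401$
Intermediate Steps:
$l{\left(s \right)} = \left(-511 + s\right) \left(173 + s\right)$
$l{\left(329 \right)} + g = \left(-88403 + 329^{2} - 111202\right) - 117037 = \left(-88403 + 108241 - 111202\right) - 117037 = -91364 - 117037 = -208401$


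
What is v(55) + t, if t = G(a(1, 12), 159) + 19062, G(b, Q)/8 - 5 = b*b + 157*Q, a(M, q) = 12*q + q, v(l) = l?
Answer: 413549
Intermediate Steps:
a(M, q) = 13*q
G(b, Q) = 40 + 8*b**2 + 1256*Q (G(b, Q) = 40 + 8*(b*b + 157*Q) = 40 + 8*(b**2 + 157*Q) = 40 + (8*b**2 + 1256*Q) = 40 + 8*b**2 + 1256*Q)
t = 413494 (t = (40 + 8*(13*12)**2 + 1256*159) + 19062 = (40 + 8*156**2 + 199704) + 19062 = (40 + 8*24336 + 199704) + 19062 = (40 + 194688 + 199704) + 19062 = 394432 + 19062 = 413494)
v(55) + t = 55 + 413494 = 413549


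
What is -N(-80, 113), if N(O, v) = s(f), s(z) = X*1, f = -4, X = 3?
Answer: -3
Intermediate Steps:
s(z) = 3 (s(z) = 3*1 = 3)
N(O, v) = 3
-N(-80, 113) = -1*3 = -3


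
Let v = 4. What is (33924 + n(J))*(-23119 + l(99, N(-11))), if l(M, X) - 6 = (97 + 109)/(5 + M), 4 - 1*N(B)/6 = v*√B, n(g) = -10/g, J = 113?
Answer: -2303439510873/2938 ≈ -7.8402e+8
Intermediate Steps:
N(B) = 24 - 24*√B
l(M, X) = 6 + 206/(5 + M) (l(M, X) = 6 + (97 + 109)/(5 + M) = 6 + 206/(5 + M))
(33924 + n(J))*(-23119 + l(99, N(-11))) = (33924 - 10/113)*(-23119 + 2*(118 + 3*99)/(5 + 99)) = (33924 - 10*1/113)*(-23119 + 2*(118 + 297)/104) = (33924 - 10/113)*(-23119 + 2*(1/104)*415) = 3833402*(-23119 + 415/52)/113 = (3833402/113)*(-1201773/52) = -2303439510873/2938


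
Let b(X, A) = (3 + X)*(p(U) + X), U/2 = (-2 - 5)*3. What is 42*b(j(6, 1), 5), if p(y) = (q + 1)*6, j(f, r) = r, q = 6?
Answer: 7224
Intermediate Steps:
U = -42 (U = 2*((-2 - 5)*3) = 2*(-7*3) = 2*(-21) = -42)
p(y) = 42 (p(y) = (6 + 1)*6 = 7*6 = 42)
b(X, A) = (3 + X)*(42 + X)
42*b(j(6, 1), 5) = 42*(126 + 1**2 + 45*1) = 42*(126 + 1 + 45) = 42*172 = 7224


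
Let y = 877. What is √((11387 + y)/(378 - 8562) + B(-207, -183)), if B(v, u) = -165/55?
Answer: I*√523094/341 ≈ 2.121*I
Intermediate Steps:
B(v, u) = -3 (B(v, u) = -165*1/55 = -3)
√((11387 + y)/(378 - 8562) + B(-207, -183)) = √((11387 + 877)/(378 - 8562) - 3) = √(12264/(-8184) - 3) = √(12264*(-1/8184) - 3) = √(-511/341 - 3) = √(-1534/341) = I*√523094/341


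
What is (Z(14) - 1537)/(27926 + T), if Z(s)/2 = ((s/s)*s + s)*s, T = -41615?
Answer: 251/4563 ≈ 0.055008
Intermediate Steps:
Z(s) = 4*s**2 (Z(s) = 2*(((s/s)*s + s)*s) = 2*((1*s + s)*s) = 2*((s + s)*s) = 2*((2*s)*s) = 2*(2*s**2) = 4*s**2)
(Z(14) - 1537)/(27926 + T) = (4*14**2 - 1537)/(27926 - 41615) = (4*196 - 1537)/(-13689) = (784 - 1537)*(-1/13689) = -753*(-1/13689) = 251/4563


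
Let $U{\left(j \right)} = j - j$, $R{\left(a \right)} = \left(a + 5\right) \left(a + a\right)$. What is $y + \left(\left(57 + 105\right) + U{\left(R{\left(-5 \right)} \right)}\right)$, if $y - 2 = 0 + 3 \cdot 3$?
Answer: $173$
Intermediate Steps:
$R{\left(a \right)} = 2 a \left(5 + a\right)$ ($R{\left(a \right)} = \left(5 + a\right) 2 a = 2 a \left(5 + a\right)$)
$y = 11$ ($y = 2 + \left(0 + 3 \cdot 3\right) = 2 + \left(0 + 9\right) = 2 + 9 = 11$)
$U{\left(j \right)} = 0$
$y + \left(\left(57 + 105\right) + U{\left(R{\left(-5 \right)} \right)}\right) = 11 + \left(\left(57 + 105\right) + 0\right) = 11 + \left(162 + 0\right) = 11 + 162 = 173$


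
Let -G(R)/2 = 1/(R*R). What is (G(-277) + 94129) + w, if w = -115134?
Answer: -1611692647/76729 ≈ -21005.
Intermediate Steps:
G(R) = -2/R²
(G(-277) + 94129) + w = (-2/(-277)² + 94129) - 115134 = (-2*1/76729 + 94129) - 115134 = (-2/76729 + 94129) - 115134 = 7222424039/76729 - 115134 = -1611692647/76729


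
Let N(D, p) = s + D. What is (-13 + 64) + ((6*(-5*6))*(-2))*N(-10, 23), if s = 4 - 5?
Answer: -3909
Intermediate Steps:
s = -1
N(D, p) = -1 + D
(-13 + 64) + ((6*(-5*6))*(-2))*N(-10, 23) = (-13 + 64) + ((6*(-5*6))*(-2))*(-1 - 10) = 51 + ((6*(-30))*(-2))*(-11) = 51 - 180*(-2)*(-11) = 51 + 360*(-11) = 51 - 3960 = -3909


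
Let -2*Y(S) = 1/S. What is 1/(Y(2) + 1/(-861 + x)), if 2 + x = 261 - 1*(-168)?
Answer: -868/219 ≈ -3.9635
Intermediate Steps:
x = 427 (x = -2 + (261 - 1*(-168)) = -2 + (261 + 168) = -2 + 429 = 427)
Y(S) = -1/(2*S)
1/(Y(2) + 1/(-861 + x)) = 1/(-½/2 + 1/(-861 + 427)) = 1/(-½*½ + 1/(-434)) = 1/(-¼ - 1/434) = 1/(-219/868) = -868/219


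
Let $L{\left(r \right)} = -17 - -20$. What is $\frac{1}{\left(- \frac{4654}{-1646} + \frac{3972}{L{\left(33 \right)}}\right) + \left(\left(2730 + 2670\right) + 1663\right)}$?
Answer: $\frac{823}{6904828} \approx 0.00011919$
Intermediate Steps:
$L{\left(r \right)} = 3$ ($L{\left(r \right)} = -17 + 20 = 3$)
$\frac{1}{\left(- \frac{4654}{-1646} + \frac{3972}{L{\left(33 \right)}}\right) + \left(\left(2730 + 2670\right) + 1663\right)} = \frac{1}{\left(- \frac{4654}{-1646} + \frac{3972}{3}\right) + \left(\left(2730 + 2670\right) + 1663\right)} = \frac{1}{\left(\left(-4654\right) \left(- \frac{1}{1646}\right) + 3972 \cdot \frac{1}{3}\right) + \left(5400 + 1663\right)} = \frac{1}{\left(\frac{2327}{823} + 1324\right) + 7063} = \frac{1}{\frac{1091979}{823} + 7063} = \frac{1}{\frac{6904828}{823}} = \frac{823}{6904828}$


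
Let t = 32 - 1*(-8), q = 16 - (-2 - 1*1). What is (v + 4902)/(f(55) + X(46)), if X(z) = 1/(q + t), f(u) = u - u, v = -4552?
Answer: 20650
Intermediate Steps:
q = 19 (q = 16 - (-2 - 1) = 16 - 1*(-3) = 16 + 3 = 19)
t = 40 (t = 32 + 8 = 40)
f(u) = 0
X(z) = 1/59 (X(z) = 1/(19 + 40) = 1/59)
(v + 4902)/(f(55) + X(46)) = (-4552 + 4902)/(0 + 1/59) = 350/(1/59) = 350*59 = 20650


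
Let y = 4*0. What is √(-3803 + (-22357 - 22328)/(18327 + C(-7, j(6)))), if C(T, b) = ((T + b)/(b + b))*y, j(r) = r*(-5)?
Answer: I*√142018500998/6109 ≈ 61.688*I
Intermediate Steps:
y = 0
j(r) = -5*r
C(T, b) = 0 (C(T, b) = ((T + b)/(b + b))*0 = ((T + b)/((2*b)))*0 = ((T + b)*(1/(2*b)))*0 = ((T + b)/(2*b))*0 = 0)
√(-3803 + (-22357 - 22328)/(18327 + C(-7, j(6)))) = √(-3803 + (-22357 - 22328)/(18327 + 0)) = √(-3803 - 44685/18327) = √(-3803 - 44685*1/18327) = √(-3803 - 14895/6109) = √(-23247422/6109) = I*√142018500998/6109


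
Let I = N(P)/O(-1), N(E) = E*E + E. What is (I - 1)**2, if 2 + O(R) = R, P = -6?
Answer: 121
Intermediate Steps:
N(E) = E + E**2 (N(E) = E**2 + E = E + E**2)
O(R) = -2 + R
I = -10 (I = (-6*(1 - 6))/(-2 - 1) = -6*(-5)/(-3) = 30*(-1/3) = -10)
(I - 1)**2 = (-10 - 1)**2 = (-11)**2 = 121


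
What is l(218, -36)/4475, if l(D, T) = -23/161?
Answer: -1/31325 ≈ -3.1923e-5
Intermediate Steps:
l(D, T) = -1/7 (l(D, T) = -23*1/161 = -1/7)
l(218, -36)/4475 = -1/7/4475 = -1/7*1/4475 = -1/31325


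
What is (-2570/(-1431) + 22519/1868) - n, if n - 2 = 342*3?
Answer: -2710929575/2673108 ≈ -1014.1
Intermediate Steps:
n = 1028 (n = 2 + 342*3 = 2 + 1026 = 1028)
(-2570/(-1431) + 22519/1868) - n = (-2570/(-1431) + 22519/1868) - 1*1028 = (-2570*(-1/1431) + 22519*(1/1868)) - 1028 = (2570/1431 + 22519/1868) - 1028 = 37025449/2673108 - 1028 = -2710929575/2673108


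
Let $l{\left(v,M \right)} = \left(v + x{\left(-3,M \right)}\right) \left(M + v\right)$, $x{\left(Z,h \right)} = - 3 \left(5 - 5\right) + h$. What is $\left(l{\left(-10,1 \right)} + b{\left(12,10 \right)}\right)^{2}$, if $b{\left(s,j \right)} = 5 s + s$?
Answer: $23409$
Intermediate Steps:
$x{\left(Z,h \right)} = h$ ($x{\left(Z,h \right)} = \left(-3\right) 0 + h = 0 + h = h$)
$b{\left(s,j \right)} = 6 s$
$l{\left(v,M \right)} = \left(M + v\right)^{2}$ ($l{\left(v,M \right)} = \left(v + M\right) \left(M + v\right) = \left(M + v\right) \left(M + v\right) = \left(M + v\right)^{2}$)
$\left(l{\left(-10,1 \right)} + b{\left(12,10 \right)}\right)^{2} = \left(\left(1^{2} + \left(-10\right)^{2} + 2 \cdot 1 \left(-10\right)\right) + 6 \cdot 12\right)^{2} = \left(\left(1 + 100 - 20\right) + 72\right)^{2} = \left(81 + 72\right)^{2} = 153^{2} = 23409$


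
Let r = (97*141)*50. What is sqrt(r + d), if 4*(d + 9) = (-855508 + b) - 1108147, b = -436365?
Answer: 2*sqrt(20959) ≈ 289.54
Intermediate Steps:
r = 683850 (r = 13677*50 = 683850)
d = -600014 (d = -9 + ((-855508 - 436365) - 1108147)/4 = -9 + (-1291873 - 1108147)/4 = -9 + (1/4)*(-2400020) = -9 - 600005 = -600014)
sqrt(r + d) = sqrt(683850 - 600014) = sqrt(83836) = 2*sqrt(20959)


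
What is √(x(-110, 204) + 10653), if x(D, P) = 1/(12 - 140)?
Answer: √2727166/16 ≈ 103.21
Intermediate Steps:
x(D, P) = -1/128 (x(D, P) = 1/(-128) = -1/128)
√(x(-110, 204) + 10653) = √(-1/128 + 10653) = √(1363583/128) = √2727166/16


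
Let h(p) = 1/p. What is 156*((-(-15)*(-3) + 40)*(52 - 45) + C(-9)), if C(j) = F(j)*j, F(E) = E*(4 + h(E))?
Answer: 43680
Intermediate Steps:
F(E) = E*(4 + 1/E)
C(j) = j*(1 + 4*j) (C(j) = (1 + 4*j)*j = j*(1 + 4*j))
156*((-(-15)*(-3) + 40)*(52 - 45) + C(-9)) = 156*((-(-15)*(-3) + 40)*(52 - 45) - 9*(1 + 4*(-9))) = 156*((-3*15 + 40)*7 - 9*(1 - 36)) = 156*((-45 + 40)*7 - 9*(-35)) = 156*(-5*7 + 315) = 156*(-35 + 315) = 156*280 = 43680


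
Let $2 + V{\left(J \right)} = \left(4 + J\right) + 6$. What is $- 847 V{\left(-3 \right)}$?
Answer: $-4235$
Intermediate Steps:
$V{\left(J \right)} = 8 + J$ ($V{\left(J \right)} = -2 + \left(\left(4 + J\right) + 6\right) = -2 + \left(10 + J\right) = 8 + J$)
$- 847 V{\left(-3 \right)} = - 847 \left(8 - 3\right) = \left(-847\right) 5 = -4235$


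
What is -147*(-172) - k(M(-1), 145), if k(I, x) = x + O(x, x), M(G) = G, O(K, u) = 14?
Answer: 25125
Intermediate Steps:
k(I, x) = 14 + x (k(I, x) = x + 14 = 14 + x)
-147*(-172) - k(M(-1), 145) = -147*(-172) - (14 + 145) = 25284 - 1*159 = 25284 - 159 = 25125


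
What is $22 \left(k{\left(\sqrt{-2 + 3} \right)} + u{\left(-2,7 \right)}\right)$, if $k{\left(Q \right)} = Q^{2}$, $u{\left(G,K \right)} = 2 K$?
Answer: $330$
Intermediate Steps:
$22 \left(k{\left(\sqrt{-2 + 3} \right)} + u{\left(-2,7 \right)}\right) = 22 \left(\left(\sqrt{-2 + 3}\right)^{2} + 2 \cdot 7\right) = 22 \left(\left(\sqrt{1}\right)^{2} + 14\right) = 22 \left(1^{2} + 14\right) = 22 \left(1 + 14\right) = 22 \cdot 15 = 330$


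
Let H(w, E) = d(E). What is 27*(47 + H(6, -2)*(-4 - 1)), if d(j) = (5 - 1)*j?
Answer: 2349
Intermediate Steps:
d(j) = 4*j
H(w, E) = 4*E
27*(47 + H(6, -2)*(-4 - 1)) = 27*(47 + (4*(-2))*(-4 - 1)) = 27*(47 - 8*(-5)) = 27*(47 + 40) = 27*87 = 2349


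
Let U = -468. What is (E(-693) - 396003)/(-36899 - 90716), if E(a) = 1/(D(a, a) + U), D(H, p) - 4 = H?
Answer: 458175472/147650555 ≈ 3.1031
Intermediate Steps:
D(H, p) = 4 + H
E(a) = 1/(-464 + a) (E(a) = 1/((4 + a) - 468) = 1/(-464 + a))
(E(-693) - 396003)/(-36899 - 90716) = (1/(-464 - 693) - 396003)/(-36899 - 90716) = (1/(-1157) - 396003)/(-127615) = (-1/1157 - 396003)*(-1/127615) = -458175472/1157*(-1/127615) = 458175472/147650555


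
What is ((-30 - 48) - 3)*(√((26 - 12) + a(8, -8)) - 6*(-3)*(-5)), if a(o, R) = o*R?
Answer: 7290 - 405*I*√2 ≈ 7290.0 - 572.76*I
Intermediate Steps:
a(o, R) = R*o
((-30 - 48) - 3)*(√((26 - 12) + a(8, -8)) - 6*(-3)*(-5)) = ((-30 - 48) - 3)*(√((26 - 12) - 8*8) - 6*(-3)*(-5)) = (-78 - 3)*(√(14 - 64) - 1*(-18)*(-5)) = -81*(√(-50) + 18*(-5)) = -81*(5*I*√2 - 90) = -81*(-90 + 5*I*√2) = 7290 - 405*I*√2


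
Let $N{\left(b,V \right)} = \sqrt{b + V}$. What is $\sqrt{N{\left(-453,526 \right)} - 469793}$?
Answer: $\sqrt{-469793 + \sqrt{73}} \approx 685.41 i$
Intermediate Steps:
$N{\left(b,V \right)} = \sqrt{V + b}$
$\sqrt{N{\left(-453,526 \right)} - 469793} = \sqrt{\sqrt{526 - 453} - 469793} = \sqrt{\sqrt{73} - 469793} = \sqrt{-469793 + \sqrt{73}}$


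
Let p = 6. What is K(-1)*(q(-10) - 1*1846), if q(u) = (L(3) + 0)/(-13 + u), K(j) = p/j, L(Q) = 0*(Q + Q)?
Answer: 11076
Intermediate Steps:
L(Q) = 0 (L(Q) = 0*(2*Q) = 0)
K(j) = 6/j
q(u) = 0 (q(u) = (0 + 0)/(-13 + u) = 0/(-13 + u) = 0)
K(-1)*(q(-10) - 1*1846) = (6/(-1))*(0 - 1*1846) = (6*(-1))*(0 - 1846) = -6*(-1846) = 11076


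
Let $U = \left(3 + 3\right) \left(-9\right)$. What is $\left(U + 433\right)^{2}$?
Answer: $143641$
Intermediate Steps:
$U = -54$ ($U = 6 \left(-9\right) = -54$)
$\left(U + 433\right)^{2} = \left(-54 + 433\right)^{2} = 379^{2} = 143641$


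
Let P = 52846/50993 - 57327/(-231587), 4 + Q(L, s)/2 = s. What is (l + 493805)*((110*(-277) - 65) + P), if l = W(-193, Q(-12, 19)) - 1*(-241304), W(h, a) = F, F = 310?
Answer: -265179073755173346868/11809315891 ≈ -2.2455e+10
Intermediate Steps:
Q(L, s) = -8 + 2*s
W(h, a) = 310
l = 241614 (l = 310 - 1*(-241304) = 310 + 241304 = 241614)
P = 15161722313/11809315891 (P = 52846*(1/50993) - 57327*(-1/231587) = 52846/50993 + 57327/231587 = 15161722313/11809315891 ≈ 1.2839)
(l + 493805)*((110*(-277) - 65) + P) = (241614 + 493805)*((110*(-277) - 65) + 15161722313/11809315891) = 735419*((-30470 - 65) + 15161722313/11809315891) = 735419*(-30535 + 15161722313/11809315891) = 735419*(-360582299009372/11809315891) = -265179073755173346868/11809315891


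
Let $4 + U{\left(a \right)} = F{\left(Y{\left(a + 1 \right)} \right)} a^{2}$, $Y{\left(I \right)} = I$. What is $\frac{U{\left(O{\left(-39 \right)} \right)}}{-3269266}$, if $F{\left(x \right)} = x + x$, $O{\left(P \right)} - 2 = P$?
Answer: $\frac{49286}{1634633} \approx 0.030151$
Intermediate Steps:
$O{\left(P \right)} = 2 + P$
$F{\left(x \right)} = 2 x$
$U{\left(a \right)} = -4 + a^{2} \left(2 + 2 a\right)$ ($U{\left(a \right)} = -4 + 2 \left(a + 1\right) a^{2} = -4 + 2 \left(1 + a\right) a^{2} = -4 + \left(2 + 2 a\right) a^{2} = -4 + a^{2} \left(2 + 2 a\right)$)
$\frac{U{\left(O{\left(-39 \right)} \right)}}{-3269266} = \frac{-4 + 2 \left(2 - 39\right)^{2} \left(1 + \left(2 - 39\right)\right)}{-3269266} = \left(-4 + 2 \left(-37\right)^{2} \left(1 - 37\right)\right) \left(- \frac{1}{3269266}\right) = \left(-4 + 2 \cdot 1369 \left(-36\right)\right) \left(- \frac{1}{3269266}\right) = \left(-4 - 98568\right) \left(- \frac{1}{3269266}\right) = \left(-98572\right) \left(- \frac{1}{3269266}\right) = \frac{49286}{1634633}$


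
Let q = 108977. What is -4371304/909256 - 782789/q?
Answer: -148515898874/12385998889 ≈ -11.991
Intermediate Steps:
-4371304/909256 - 782789/q = -4371304/909256 - 782789/108977 = -4371304*1/909256 - 782789*1/108977 = -546413/113657 - 782789/108977 = -148515898874/12385998889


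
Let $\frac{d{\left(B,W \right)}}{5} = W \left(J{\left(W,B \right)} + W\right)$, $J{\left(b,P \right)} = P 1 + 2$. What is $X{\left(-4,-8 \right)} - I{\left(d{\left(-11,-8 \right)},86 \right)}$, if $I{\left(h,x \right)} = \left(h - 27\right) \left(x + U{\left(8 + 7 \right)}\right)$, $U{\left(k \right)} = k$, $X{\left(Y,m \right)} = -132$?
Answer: $-66085$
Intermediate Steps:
$J{\left(b,P \right)} = 2 + P$ ($J{\left(b,P \right)} = P + 2 = 2 + P$)
$d{\left(B,W \right)} = 5 W \left(2 + B + W\right)$ ($d{\left(B,W \right)} = 5 W \left(\left(2 + B\right) + W\right) = 5 W \left(2 + B + W\right)$)
$I{\left(h,x \right)} = \left(-27 + h\right) \left(15 + x\right)$ ($I{\left(h,x \right)} = \left(h - 27\right) \left(x + \left(8 + 7\right)\right) = \left(-27 + h\right) \left(x + 15\right) = \left(-27 + h\right) \left(15 + x\right)$)
$X{\left(-4,-8 \right)} - I{\left(d{\left(-11,-8 \right)},86 \right)} = -132 - \left(-405 - 2322 + 15 \cdot 5 \left(-8\right) \left(2 - 11 - 8\right) + 5 \left(-8\right) \left(2 - 11 - 8\right) 86\right) = -132 - \left(-405 - 2322 + 15 \cdot 5 \left(-8\right) \left(-17\right) + 5 \left(-8\right) \left(-17\right) 86\right) = -132 - \left(-405 - 2322 + 15 \cdot 680 + 680 \cdot 86\right) = -132 - \left(-405 - 2322 + 10200 + 58480\right) = -132 - 65953 = -66085$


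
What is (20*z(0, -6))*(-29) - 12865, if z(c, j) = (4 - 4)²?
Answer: -12865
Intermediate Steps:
z(c, j) = 0 (z(c, j) = 0² = 0)
(20*z(0, -6))*(-29) - 12865 = (20*0)*(-29) - 12865 = 0*(-29) - 12865 = 0 - 12865 = -12865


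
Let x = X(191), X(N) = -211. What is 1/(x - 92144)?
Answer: -1/92355 ≈ -1.0828e-5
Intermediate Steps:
x = -211
1/(x - 92144) = 1/(-211 - 92144) = 1/(-92355) = -1/92355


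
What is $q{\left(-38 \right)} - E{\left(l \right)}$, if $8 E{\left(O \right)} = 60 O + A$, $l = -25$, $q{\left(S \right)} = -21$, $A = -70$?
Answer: $\frac{701}{4} \approx 175.25$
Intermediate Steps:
$E{\left(O \right)} = - \frac{35}{4} + \frac{15 O}{2}$ ($E{\left(O \right)} = \frac{60 O - 70}{8} = \frac{-70 + 60 O}{8} = - \frac{35}{4} + \frac{15 O}{2}$)
$q{\left(-38 \right)} - E{\left(l \right)} = -21 - \left(- \frac{35}{4} + \frac{15}{2} \left(-25\right)\right) = -21 - \left(- \frac{35}{4} - \frac{375}{2}\right) = -21 - - \frac{785}{4} = -21 + \frac{785}{4} = \frac{701}{4}$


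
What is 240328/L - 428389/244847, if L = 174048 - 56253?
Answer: 8381507561/28841752365 ≈ 0.29060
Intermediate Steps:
L = 117795
240328/L - 428389/244847 = 240328/117795 - 428389/244847 = 8381507561/28841752365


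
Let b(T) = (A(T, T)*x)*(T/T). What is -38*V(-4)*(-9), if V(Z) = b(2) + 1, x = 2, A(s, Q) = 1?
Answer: 1026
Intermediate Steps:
b(T) = 2 (b(T) = (1*2)*(T/T) = 2*1 = 2)
V(Z) = 3 (V(Z) = 2 + 1 = 3)
-38*V(-4)*(-9) = -38*3*(-9) = -114*(-9) = 1026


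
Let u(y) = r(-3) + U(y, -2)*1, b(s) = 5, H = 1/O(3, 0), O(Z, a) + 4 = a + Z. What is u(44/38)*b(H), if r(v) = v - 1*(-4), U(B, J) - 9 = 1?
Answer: 55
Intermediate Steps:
O(Z, a) = -4 + Z + a (O(Z, a) = -4 + (a + Z) = -4 + (Z + a) = -4 + Z + a)
U(B, J) = 10 (U(B, J) = 9 + 1 = 10)
H = -1 (H = 1/(-4 + 3 + 0) = 1/(-1) = -1)
r(v) = 4 + v (r(v) = v + 4 = 4 + v)
u(y) = 11 (u(y) = (4 - 3) + 10*1 = 1 + 10 = 11)
u(44/38)*b(H) = 11*5 = 55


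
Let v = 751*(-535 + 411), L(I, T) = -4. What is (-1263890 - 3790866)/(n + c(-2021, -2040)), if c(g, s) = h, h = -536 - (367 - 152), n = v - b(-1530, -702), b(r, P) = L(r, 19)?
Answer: 5054756/93871 ≈ 53.848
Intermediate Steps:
v = -93124 (v = 751*(-124) = -93124)
b(r, P) = -4
n = -93120 (n = -93124 - 1*(-4) = -93124 + 4 = -93120)
h = -751 (h = -536 - 1*215 = -536 - 215 = -751)
c(g, s) = -751
(-1263890 - 3790866)/(n + c(-2021, -2040)) = (-1263890 - 3790866)/(-93120 - 751) = -5054756/(-93871) = -5054756*(-1/93871) = 5054756/93871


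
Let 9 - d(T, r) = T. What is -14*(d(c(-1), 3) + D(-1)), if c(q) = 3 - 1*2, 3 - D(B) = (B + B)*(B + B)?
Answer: -98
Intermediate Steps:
D(B) = 3 - 4*B² (D(B) = 3 - (B + B)*(B + B) = 3 - 2*B*2*B = 3 - 4*B²)
c(q) = 1 (c(q) = 3 - 2 = 1)
d(T, r) = 9 - T
-14*(d(c(-1), 3) + D(-1)) = -14*((9 - 1*1) + (3 - 4*(-1)²)) = -14*((9 - 1) + (3 - 4*1)) = -14*(8 + (3 - 4)) = -14*(8 - 1) = -14*7 = -98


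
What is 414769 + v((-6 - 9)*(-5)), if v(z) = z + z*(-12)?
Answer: 413944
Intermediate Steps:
v(z) = -11*z (v(z) = z - 12*z = -11*z)
414769 + v((-6 - 9)*(-5)) = 414769 - 11*(-6 - 9)*(-5) = 414769 - (-165)*(-5) = 414769 - 11*75 = 414769 - 825 = 413944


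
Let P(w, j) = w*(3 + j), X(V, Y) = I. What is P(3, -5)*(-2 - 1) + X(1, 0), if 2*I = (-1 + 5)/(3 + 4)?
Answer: 128/7 ≈ 18.286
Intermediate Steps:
I = 2/7 (I = ((-1 + 5)/(3 + 4))/2 = (4/7)/2 = (4*(⅐))/2 = (½)*(4/7) = 2/7 ≈ 0.28571)
X(V, Y) = 2/7
P(3, -5)*(-2 - 1) + X(1, 0) = (3*(3 - 5))*(-2 - 1) + 2/7 = (3*(-2))*(-3) + 2/7 = -6*(-3) + 2/7 = 18 + 2/7 = 128/7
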